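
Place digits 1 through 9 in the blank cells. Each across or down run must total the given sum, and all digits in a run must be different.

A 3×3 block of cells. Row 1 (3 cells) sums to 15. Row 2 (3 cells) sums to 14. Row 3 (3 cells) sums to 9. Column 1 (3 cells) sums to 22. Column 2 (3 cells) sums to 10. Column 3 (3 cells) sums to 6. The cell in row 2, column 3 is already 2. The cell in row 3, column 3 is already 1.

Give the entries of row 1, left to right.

7 5 3

6 in 3 cells must be {1,2,3}.
(1,3) = 6 − 3 = 3 completes the 6 down.
No cell is forced outright now. (3,1) can only be 5 or 6 (the digits allowed by both its 9 across and its 22 down). If (3,1) = 5: that forces (1,1) = 8, (1,2) = 4, (2,1) = 9, after which (2,2) would have to be in {3} for the 14 across but in {1,5} for the 10 down — contradiction. So (3,1) = 6.
Given what's placed, (1,1) must be 7 to fit the 15 across and 22 down.
(1,2) = 15 − 10 = 5 completes the 15 across.
(2,1) = 22 − 13 = 9 completes the 22 down.
(2,2) = 14 − 11 = 3 completes the 14 across.
(3,2) = 9 − 7 = 2 completes the 9 across.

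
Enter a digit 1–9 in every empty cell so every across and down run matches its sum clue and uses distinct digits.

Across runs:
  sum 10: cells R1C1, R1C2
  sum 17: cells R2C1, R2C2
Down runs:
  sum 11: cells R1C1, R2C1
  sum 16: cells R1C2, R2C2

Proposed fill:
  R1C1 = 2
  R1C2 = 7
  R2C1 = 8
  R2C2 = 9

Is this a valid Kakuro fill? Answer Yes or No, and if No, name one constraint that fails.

No — the across run R1C1–R1C2 sums to 9, not 10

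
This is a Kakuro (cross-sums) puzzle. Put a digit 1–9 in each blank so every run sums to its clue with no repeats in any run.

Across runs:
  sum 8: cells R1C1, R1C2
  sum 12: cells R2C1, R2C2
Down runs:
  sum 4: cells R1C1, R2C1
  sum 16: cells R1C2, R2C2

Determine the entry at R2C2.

4 in 2 cells must be {1,3}; 16 in 2 cells must be {7,9}.
The 8 across and the 16 down share only 7, so R1C2 = 7.
The 12 across and the 4 down share only 3, so R2C1 = 3.
R2C2 = 12 − 3 = 9 completes the 12 across.
R1C1 = 8 − 7 = 1 completes the 8 across.

9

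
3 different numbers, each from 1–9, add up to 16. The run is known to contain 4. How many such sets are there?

2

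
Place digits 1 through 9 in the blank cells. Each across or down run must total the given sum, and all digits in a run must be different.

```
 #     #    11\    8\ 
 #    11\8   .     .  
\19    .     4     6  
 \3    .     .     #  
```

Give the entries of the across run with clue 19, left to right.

9 4 6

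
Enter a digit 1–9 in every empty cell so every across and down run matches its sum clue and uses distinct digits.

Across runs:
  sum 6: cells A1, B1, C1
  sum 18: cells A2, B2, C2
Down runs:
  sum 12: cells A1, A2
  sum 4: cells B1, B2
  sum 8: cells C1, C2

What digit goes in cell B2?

6 in 3 cells must be {1,2,3}; 4 in 2 cells must be {1,3}.
The 6 across and the 12 down share only 3, so A1 = 3.
Given what's placed, B1 must be 1 to fit the 6 across and 4 down.
C1 = 6 − 4 = 2 completes the 6 across.
A2 = 12 − 3 = 9 completes the 12 down.
B2 = 4 − 1 = 3 completes the 4 down.
C2 = 18 − 12 = 6 completes the 18 across.

3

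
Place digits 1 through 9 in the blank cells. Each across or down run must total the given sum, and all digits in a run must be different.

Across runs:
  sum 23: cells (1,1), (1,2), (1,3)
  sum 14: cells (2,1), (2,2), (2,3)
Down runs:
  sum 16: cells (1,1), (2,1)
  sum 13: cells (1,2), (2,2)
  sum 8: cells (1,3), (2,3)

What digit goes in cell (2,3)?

23 in 3 cells must be {6,8,9}; 16 in 2 cells must be {7,9}.
The 23 across and the 16 down share only 9, so (1,1) = 9.
Given what's placed, (1,3) must be 6 to fit the 23 across and 8 down.
(2,1) = 16 − 9 = 7 completes the 16 down.
(2,3) = 8 − 6 = 2 completes the 8 down.
(1,2) = 23 − 15 = 8 completes the 23 across.
(2,2) = 14 − 9 = 5 completes the 14 across.

2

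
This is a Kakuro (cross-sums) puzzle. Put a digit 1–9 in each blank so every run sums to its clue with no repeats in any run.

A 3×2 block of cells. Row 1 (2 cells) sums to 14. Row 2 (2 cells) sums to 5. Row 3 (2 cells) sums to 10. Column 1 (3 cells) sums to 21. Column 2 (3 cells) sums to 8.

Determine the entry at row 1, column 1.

9

The 14 across and the 8 down share only 5, so (1,2) = 5.
The 5 across and the 21 down share only 4, so (2,1) = 4.
(2,2) = 5 − 4 = 1 completes the 5 across.
(3,2) = 8 − 6 = 2 completes the 8 down.
(1,1) = 14 − 5 = 9 completes the 14 across.
(3,1) = 10 − 2 = 8 completes the 10 across.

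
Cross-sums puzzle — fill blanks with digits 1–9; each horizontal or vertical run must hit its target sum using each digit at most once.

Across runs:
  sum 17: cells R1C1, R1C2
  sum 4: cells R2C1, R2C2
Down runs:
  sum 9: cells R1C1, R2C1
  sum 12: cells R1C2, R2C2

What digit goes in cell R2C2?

17 in 2 cells must be {8,9}; 4 in 2 cells must be {1,3}.
The 17 across and the 9 down share only 8, so R1C1 = 8.
R1C2 = 17 − 8 = 9 completes the 17 across.
R2C1 = 9 − 8 = 1 completes the 9 down.
R2C2 = 4 − 1 = 3 completes the 4 across.

3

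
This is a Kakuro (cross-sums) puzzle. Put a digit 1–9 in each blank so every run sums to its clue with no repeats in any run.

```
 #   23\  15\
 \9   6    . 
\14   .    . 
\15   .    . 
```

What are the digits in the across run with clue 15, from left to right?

8 7

23 in 3 cells must be {6,8,9}.
R1C2 = 9 − 6 = 3 completes the 9 across.
No cell is forced outright now. R2C1 can only be 8 or 9 (the digits allowed by both its 14 across and its 23 down). If R2C1 = 8: then R2C2 would have to be in {6} for the 14 across but in {4,5,7,8} for the 15 down — contradiction. So R2C1 = 9.
R2C2 = 14 − 9 = 5 completes the 14 across.
R3C1 = 23 − 15 = 8 completes the 23 down.
R3C2 = 15 − 8 = 7 completes the 15 across.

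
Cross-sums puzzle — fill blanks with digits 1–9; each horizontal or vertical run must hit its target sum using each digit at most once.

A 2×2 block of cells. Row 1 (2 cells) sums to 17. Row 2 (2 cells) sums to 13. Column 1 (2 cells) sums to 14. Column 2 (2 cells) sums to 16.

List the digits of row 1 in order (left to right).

8, 9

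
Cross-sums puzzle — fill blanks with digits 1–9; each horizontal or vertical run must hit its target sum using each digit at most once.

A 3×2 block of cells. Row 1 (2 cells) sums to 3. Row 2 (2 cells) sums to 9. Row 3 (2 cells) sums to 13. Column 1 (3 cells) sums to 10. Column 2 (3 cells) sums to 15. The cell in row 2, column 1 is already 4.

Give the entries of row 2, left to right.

4, 5

3 in 2 cells must be {1,2}.
Given what's placed, (1,1) must be 1 to fit the 3 across and 10 down.
(1,2) = 3 − 1 = 2 completes the 3 across.
(2,2) = 9 − 4 = 5 completes the 9 across.
(3,1) = 10 − 5 = 5 completes the 10 down.
(3,2) = 13 − 5 = 8 completes the 13 across.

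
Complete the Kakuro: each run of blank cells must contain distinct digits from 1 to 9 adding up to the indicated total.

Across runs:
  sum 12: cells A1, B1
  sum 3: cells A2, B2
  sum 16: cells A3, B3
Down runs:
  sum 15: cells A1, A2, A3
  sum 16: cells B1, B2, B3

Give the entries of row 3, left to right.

9, 7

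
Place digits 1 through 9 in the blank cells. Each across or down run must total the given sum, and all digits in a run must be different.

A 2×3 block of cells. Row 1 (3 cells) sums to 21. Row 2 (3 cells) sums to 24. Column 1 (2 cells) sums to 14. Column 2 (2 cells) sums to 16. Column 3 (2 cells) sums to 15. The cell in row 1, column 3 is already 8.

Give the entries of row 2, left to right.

24 in 3 cells must be {7,8,9}; 16 in 2 cells must be {7,9}.
(2,3) = 15 − 8 = 7 completes the 15 down.
Given what's placed, (2,2) must be 9 to fit the 24 across and 16 down.
(1,2) = 16 − 9 = 7 completes the 16 down.
(2,1) = 24 − 16 = 8 completes the 24 across.
(1,1) = 21 − 15 = 6 completes the 21 across.

8, 9, 7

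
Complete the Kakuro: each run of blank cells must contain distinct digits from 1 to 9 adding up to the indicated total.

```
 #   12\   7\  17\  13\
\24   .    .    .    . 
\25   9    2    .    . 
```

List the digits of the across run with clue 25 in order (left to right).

17 in 2 cells must be {8,9}.
R1C1 = 12 − 9 = 3 completes the 12 down.
R1C2 = 7 − 2 = 5 completes the 7 down.
Given what's placed, R1C3 must be 9 to fit the 24 across and 17 down.
R1C4 = 24 − 17 = 7 completes the 24 across.
R2C3 = 17 − 9 = 8 completes the 17 down.
R2C4 = 25 − 19 = 6 completes the 25 across.

9, 2, 8, 6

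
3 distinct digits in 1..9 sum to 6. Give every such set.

3 distinct digits from 1–9 sum between 6 and 24.
Only one set works: {1,2,3}.

{1,2,3}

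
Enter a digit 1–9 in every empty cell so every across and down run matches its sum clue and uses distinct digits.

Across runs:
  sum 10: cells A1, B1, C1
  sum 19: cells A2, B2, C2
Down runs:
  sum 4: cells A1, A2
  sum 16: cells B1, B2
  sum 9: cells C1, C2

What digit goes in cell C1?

2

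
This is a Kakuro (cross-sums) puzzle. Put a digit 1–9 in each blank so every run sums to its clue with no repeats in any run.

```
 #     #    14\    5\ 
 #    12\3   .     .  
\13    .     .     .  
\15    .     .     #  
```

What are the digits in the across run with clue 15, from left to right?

8 7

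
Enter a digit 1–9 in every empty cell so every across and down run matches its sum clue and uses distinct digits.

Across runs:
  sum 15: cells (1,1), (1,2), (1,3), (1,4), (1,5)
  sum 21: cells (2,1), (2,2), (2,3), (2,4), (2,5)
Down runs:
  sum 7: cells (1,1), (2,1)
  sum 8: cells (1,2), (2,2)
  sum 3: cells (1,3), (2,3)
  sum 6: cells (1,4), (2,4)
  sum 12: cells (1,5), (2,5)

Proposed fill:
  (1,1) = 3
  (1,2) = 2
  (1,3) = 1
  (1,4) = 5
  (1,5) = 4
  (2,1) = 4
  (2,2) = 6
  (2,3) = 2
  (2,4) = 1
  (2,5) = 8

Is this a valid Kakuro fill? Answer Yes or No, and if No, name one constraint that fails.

Yes

Across: 3+2+1+5+4=15; 4+6+2+1+8=21. Down: 3+4=7; 2+6=8; 1+2=3; 5+1=6; 4+8=12. No digit repeats within any run.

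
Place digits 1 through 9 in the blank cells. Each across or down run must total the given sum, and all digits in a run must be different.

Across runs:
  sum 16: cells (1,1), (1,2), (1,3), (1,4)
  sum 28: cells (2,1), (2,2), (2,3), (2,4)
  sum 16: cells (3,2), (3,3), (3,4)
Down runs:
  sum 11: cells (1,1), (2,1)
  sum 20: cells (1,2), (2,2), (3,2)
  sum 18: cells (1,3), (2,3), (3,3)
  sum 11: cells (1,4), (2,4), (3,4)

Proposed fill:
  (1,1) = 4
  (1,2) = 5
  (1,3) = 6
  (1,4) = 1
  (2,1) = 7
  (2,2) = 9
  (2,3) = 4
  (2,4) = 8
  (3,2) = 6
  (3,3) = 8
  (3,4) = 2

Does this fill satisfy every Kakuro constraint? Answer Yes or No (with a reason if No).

Across: 4+5+6+1=16; 7+9+4+8=28; 6+8+2=16. Down: 4+7=11; 5+9+6=20; 6+4+8=18; 1+8+2=11. No digit repeats within any run.

Yes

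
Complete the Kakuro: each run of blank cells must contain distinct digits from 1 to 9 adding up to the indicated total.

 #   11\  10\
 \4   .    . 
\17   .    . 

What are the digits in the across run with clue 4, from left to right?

3, 1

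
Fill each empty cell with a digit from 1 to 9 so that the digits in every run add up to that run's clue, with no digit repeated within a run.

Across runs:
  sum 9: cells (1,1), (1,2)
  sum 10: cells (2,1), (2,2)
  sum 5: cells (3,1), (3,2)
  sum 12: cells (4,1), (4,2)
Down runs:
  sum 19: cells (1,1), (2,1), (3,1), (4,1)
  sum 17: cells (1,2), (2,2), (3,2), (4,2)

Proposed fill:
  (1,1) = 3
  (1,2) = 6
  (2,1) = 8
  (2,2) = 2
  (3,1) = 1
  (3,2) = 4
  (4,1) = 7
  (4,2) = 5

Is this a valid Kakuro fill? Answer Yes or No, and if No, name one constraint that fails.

Across: 3+6=9; 8+2=10; 1+4=5; 7+5=12. Down: 3+8+1+7=19; 6+2+4+5=17. No digit repeats within any run.

Yes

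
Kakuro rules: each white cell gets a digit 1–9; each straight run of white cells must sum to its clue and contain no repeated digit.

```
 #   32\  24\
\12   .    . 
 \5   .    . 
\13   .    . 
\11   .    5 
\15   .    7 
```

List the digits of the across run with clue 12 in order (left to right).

9, 3

R4C1 = 11 − 5 = 6 completes the 11 across.
R5C1 = 15 − 7 = 8 completes the 15 across.
Nothing is forced directly, so branch on R2C1, whose candidates are 2 or 4. If R2C1 = 2: that forces R2C2 = 3, R3C2 = 8, after which R1C2 would have to be in {3,4,5,7,8,9} for the 12 across but in {1} for the 24 down — contradiction. So R2C1 = 4.
R2C2 = 5 − 4 = 1 completes the 5 across.
No cell is forced outright now. R1C1 can only be 5 or 9 (the digits allowed by both its 12 across and its 32 down). If R1C1 = 5: then R1C2 would have to be in {7} for the 12 across but in {2,3,8,9} for the 24 down — contradiction. So R1C1 = 9.
R1C2 = 12 − 9 = 3 completes the 12 across.
R3C1 = 32 − 27 = 5 completes the 32 down.
R3C2 = 13 − 5 = 8 completes the 13 across.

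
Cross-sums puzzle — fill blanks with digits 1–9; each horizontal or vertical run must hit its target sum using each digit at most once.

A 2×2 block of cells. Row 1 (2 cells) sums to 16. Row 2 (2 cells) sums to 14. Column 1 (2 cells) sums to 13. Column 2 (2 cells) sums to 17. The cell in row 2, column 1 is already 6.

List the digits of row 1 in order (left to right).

7 9

16 in 2 cells must be {7,9}; 17 in 2 cells must be {8,9}.
(1,1) = 13 − 6 = 7 completes the 13 down.
(1,2) = 16 − 7 = 9 completes the 16 across.
(2,2) = 14 − 6 = 8 completes the 14 across.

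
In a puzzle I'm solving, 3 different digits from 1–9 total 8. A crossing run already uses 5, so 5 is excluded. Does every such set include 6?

No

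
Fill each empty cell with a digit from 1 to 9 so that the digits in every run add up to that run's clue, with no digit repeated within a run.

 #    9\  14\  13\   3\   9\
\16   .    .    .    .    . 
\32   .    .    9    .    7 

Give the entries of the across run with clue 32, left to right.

6, 8, 9, 2, 7

16 in 5 cells must be {1,2,3,4,6}; 3 in 2 cells must be {1,2}.
Only 6 fits R1C2 under both its across sum 16 and down sum 14.
R1C3 = 13 − 9 = 4 completes the 13 down.
R1C5 = 9 − 7 = 2 completes the 9 down.
R2C2 = 14 − 6 = 8 completes the 14 down.
Given what's placed, R2C4 must be 2 to fit the 32 across and 3 down.
R1C4 = 3 − 2 = 1 completes the 3 down.
R2C1 = 32 − 26 = 6 completes the 32 across.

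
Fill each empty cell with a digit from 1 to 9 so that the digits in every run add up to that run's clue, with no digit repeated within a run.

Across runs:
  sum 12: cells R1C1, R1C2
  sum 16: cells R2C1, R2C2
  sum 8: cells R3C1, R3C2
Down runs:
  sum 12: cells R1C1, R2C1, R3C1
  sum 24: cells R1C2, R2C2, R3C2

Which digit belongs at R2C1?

7

16 in 2 cells must be {7,9}; 24 in 3 cells must be {7,8,9}.
The 8 across and the 24 down share only 7, so R3C2 = 7.
Given what's placed, R2C2 must be 9 to fit the 16 across and 24 down.
R3C1 = 8 − 7 = 1 completes the 8 across.
R1C2 = 24 − 16 = 8 completes the 24 down.
R2C1 = 16 − 9 = 7 completes the 16 across.
R1C1 = 12 − 8 = 4 completes the 12 across.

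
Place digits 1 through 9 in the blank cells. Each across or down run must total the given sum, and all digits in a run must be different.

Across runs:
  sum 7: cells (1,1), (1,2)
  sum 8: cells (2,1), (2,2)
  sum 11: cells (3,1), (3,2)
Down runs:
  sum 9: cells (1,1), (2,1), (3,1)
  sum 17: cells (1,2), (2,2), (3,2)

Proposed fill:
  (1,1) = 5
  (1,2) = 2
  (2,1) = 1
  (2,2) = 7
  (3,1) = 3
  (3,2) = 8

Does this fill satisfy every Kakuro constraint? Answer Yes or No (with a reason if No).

Across: 5+2=7; 1+7=8; 3+8=11. Down: 5+1+3=9; 2+7+8=17. No digit repeats within any run.

Yes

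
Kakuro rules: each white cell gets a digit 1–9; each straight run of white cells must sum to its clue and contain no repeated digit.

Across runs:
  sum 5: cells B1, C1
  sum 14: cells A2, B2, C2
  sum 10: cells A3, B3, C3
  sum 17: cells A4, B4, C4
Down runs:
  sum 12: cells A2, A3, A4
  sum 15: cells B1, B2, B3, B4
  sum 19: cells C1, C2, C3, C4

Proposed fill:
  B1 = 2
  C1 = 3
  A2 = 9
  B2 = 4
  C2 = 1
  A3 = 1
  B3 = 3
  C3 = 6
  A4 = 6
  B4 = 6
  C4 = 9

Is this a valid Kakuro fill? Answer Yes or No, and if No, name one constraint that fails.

No — the across run A4–C4 sums to 21, not 17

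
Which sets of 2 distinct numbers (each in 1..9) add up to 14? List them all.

{5,9}; {6,8}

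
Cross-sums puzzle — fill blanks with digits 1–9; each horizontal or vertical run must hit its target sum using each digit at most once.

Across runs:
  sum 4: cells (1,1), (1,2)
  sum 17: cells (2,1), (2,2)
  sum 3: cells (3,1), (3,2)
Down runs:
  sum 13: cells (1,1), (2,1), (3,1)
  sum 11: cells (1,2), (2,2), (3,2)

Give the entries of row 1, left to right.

4 in 2 cells must be {1,3}; 17 in 2 cells must be {8,9}; 3 in 2 cells must be {1,2}.
The 17 across and the 11 down share only 8, so (2,2) = 8.
Given what's placed, (1,2) must be 1 to fit the 4 across and 11 down.
(2,1) = 17 − 8 = 9 completes the 17 across.
(3,1) = 1: the only remaining digit allowed by both the 3 across and the 13 down.
(3,2) = 3 − 1 = 2 completes the 3 across.
(1,1) = 4 − 1 = 3 completes the 4 across.

3 1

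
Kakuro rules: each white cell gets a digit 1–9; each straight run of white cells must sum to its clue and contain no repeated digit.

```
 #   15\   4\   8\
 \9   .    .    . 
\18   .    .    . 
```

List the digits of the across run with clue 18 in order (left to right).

4 in 2 cells must be {1,3}.
The 9 across and the 15 down share only 6, so R1C1 = 6.
Given what's placed, R1C2 must be 1 to fit the 9 across and 4 down.
R1C3 = 9 − 7 = 2 completes the 9 across.
R2C1 = 15 − 6 = 9 completes the 15 down.
R2C2 = 4 − 1 = 3 completes the 4 down.
R2C3 = 18 − 12 = 6 completes the 18 across.

9 3 6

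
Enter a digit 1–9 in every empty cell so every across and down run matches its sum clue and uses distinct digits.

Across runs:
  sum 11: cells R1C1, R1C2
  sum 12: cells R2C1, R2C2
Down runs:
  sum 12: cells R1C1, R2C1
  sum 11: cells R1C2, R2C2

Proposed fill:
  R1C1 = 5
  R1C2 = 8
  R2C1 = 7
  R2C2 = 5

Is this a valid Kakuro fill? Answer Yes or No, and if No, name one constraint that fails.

No — the down run R1C2–R2C2 sums to 13, not 11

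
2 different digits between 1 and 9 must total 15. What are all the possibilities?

2 distinct digits from 1–9 sum between 3 and 17.

{6,9}; {7,8}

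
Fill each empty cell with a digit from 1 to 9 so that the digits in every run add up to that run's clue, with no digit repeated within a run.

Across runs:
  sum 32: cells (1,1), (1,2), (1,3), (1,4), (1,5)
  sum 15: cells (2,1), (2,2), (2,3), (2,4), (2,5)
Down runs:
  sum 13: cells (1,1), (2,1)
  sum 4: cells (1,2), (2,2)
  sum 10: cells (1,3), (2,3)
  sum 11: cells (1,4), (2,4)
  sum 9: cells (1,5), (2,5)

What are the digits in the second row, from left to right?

5 1 3 2 4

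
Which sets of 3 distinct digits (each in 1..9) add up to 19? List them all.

3 distinct digits from 1–9 sum between 6 and 24.

{2,8,9}; {3,7,9}; {4,6,9}; {4,7,8}; {5,6,8}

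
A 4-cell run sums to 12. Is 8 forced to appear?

No

Counterexample: {1,2,3,6} sums to 12 without using 8.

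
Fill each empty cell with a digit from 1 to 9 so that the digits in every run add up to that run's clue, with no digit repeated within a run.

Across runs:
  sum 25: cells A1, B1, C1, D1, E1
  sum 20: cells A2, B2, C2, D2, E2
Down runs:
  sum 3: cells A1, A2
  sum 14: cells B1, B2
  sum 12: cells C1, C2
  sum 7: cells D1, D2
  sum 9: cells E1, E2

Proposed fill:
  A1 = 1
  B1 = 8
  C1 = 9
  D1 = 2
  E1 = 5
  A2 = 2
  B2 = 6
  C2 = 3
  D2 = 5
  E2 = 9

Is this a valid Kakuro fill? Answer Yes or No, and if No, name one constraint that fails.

No — the down run E1–E2 sums to 14, not 9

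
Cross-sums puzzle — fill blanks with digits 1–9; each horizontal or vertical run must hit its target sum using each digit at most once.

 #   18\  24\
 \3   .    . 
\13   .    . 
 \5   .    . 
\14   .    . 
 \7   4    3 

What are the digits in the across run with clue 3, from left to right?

2 1

3 in 2 cells must be {1,2}.
Nothing is forced directly, so branch on R1C1, whose candidates are 1 or 2. If R1C1 = 1: that forces R1C2 = 2, R3C2 = 4, after which R3C1 would have to be in {1} for the 5 across but in {2,3,5,6,8} for the 18 down — contradiction. So R1C1 = 2.
R1C2 = 3 − 2 = 1 completes the 3 across.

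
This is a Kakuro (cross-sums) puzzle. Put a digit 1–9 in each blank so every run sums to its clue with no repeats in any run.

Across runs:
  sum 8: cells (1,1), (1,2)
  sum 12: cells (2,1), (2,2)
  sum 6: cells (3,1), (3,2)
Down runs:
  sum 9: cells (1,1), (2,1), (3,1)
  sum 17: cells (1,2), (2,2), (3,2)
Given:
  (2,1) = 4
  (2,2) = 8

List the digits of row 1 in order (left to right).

3 5

(3,1) = 2: the only remaining digit allowed by both the 6 across and the 9 down.
(3,2) = 6 − 2 = 4 completes the 6 across.
(1,1) = 9 − 6 = 3 completes the 9 down.
(1,2) = 8 − 3 = 5 completes the 8 across.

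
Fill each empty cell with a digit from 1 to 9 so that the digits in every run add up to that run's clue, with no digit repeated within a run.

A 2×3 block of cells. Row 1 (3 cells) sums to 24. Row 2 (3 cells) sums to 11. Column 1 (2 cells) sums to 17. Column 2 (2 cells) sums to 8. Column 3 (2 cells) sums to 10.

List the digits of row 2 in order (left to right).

8, 1, 2

24 in 3 cells must be {7,8,9}; 17 in 2 cells must be {8,9}.
The 24 across and the 8 down share only 7, so (1,2) = 7.
The 11 across and the 17 down share only 8, so (2,1) = 8.
(2,2) = 8 − 7 = 1 completes the 8 down.
(2,3) = 11 − 9 = 2 completes the 11 across.
(1,1) = 17 − 8 = 9 completes the 17 down.
(1,3) = 24 − 16 = 8 completes the 24 across.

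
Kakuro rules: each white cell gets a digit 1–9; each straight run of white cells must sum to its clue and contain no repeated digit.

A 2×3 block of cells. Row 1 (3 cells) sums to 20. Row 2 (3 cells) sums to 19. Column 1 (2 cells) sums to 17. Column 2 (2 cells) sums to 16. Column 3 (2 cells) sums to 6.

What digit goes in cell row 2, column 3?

17 in 2 cells must be {8,9}; 16 in 2 cells must be {7,9}.
Nothing is forced directly, so branch on (1,3), whose candidates are 4 or 5. If (1,3) = 5: then (2,3) would have to be in {2,3,4,5,6,7,8,9} for the 19 across but in {1} for the 6 down — contradiction. So (1,3) = 4.
Given what's placed, (1,1) must be 9 to fit the 20 across and 17 down.
(1,2) = 20 − 13 = 7 completes the 20 across.
(2,1) = 17 − 9 = 8 completes the 17 down.
(2,2) = 16 − 7 = 9 completes the 16 down.
(2,3) = 19 − 17 = 2 completes the 19 across.

2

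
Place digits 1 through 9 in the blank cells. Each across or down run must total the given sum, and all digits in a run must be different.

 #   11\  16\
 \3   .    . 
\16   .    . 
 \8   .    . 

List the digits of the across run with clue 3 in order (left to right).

3 in 2 cells must be {1,2}; 16 in 2 cells must be {7,9}.
The 16 across and the 11 down share only 7, so R2C1 = 7.
R2C2 = 16 − 7 = 9 completes the 16 across.
Given what's placed, R1C1 must be 1 to fit the 3 across and 11 down.
R1C2 = 3 − 1 = 2 completes the 3 across.
R3C1 = 11 − 8 = 3 completes the 11 down.
R3C2 = 8 − 3 = 5 completes the 8 across.

1, 2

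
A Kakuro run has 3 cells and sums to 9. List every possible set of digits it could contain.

{1,2,6}; {1,3,5}; {2,3,4}

3 distinct digits from 1–9 sum between 6 and 24.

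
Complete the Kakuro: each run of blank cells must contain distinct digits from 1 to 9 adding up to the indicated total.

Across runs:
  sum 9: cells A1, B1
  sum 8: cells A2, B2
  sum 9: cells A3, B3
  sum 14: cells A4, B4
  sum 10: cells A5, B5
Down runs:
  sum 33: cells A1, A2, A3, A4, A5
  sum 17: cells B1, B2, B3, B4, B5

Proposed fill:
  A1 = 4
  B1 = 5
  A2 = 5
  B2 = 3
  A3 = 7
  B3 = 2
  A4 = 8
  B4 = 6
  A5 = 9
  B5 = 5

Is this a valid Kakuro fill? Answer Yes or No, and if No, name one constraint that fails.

No — the across run A5–B5 sums to 14, not 10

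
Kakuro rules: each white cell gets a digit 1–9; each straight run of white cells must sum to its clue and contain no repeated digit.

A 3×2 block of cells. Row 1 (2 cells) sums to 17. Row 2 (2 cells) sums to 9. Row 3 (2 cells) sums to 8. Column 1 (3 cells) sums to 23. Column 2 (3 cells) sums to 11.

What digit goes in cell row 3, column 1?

17 in 2 cells must be {8,9}; 23 in 3 cells must be {6,8,9}.
The 17 across and the 11 down share only 8, so (1,2) = 8.
The 8 across and the 23 down share only 6, so (3,1) = 6.
(3,2) = 8 − 6 = 2 completes the 8 across.
(1,1) = 17 − 8 = 9 completes the 17 across.
(2,1) = 23 − 15 = 8 completes the 23 down.
(2,2) = 9 − 8 = 1 completes the 9 across.

6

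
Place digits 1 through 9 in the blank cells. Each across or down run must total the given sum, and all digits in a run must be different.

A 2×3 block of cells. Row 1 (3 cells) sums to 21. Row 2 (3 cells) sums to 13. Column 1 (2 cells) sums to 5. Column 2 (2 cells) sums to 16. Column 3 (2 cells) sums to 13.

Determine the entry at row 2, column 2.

16 in 2 cells must be {7,9}.
The 21 across and the 5 down share only 4, so (1,1) = 4.
Given what's placed, (1,2) must be 9 to fit the 21 across and 16 down.
(1,3) = 21 − 13 = 8 completes the 21 across.
(2,1) = 5 − 4 = 1 completes the 5 down.
(2,2) = 16 − 9 = 7 completes the 16 down.
(2,3) = 13 − 8 = 5 completes the 13 across.

7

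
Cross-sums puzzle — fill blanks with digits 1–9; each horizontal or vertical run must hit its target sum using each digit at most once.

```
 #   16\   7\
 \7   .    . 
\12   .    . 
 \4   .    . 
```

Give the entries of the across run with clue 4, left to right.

4 in 2 cells must be {1,3}; 7 in 3 cells must be {1,2,4}.
The 12 across and the 7 down share only 4, so R2C2 = 4.
Given what's placed, R3C2 must be 1 to fit the 4 across and 7 down.
R1C2 = 7 − 5 = 2 completes the 7 down.
R2C1 = 12 − 4 = 8 completes the 12 across.
R3C1 = 4 − 1 = 3 completes the 4 across.
R1C1 = 7 − 2 = 5 completes the 7 across.

3 1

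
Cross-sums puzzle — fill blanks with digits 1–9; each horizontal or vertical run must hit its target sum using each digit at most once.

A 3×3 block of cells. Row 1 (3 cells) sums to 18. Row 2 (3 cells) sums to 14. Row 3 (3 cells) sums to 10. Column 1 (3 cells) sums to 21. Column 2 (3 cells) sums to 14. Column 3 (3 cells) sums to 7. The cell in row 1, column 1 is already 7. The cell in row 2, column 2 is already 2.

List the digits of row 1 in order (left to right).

7 9 2

7 in 3 cells must be {1,2,4}.
(1,3) = 2: the only remaining digit allowed by both the 18 across and the 7 down.
Given what's placed, (2,3) must be 4 to fit the 14 across and 7 down.
(3,3) = 7 − 6 = 1 completes the 7 down.
(1,2) = 18 − 9 = 9 completes the 18 across.
(2,1) = 14 − 6 = 8 completes the 14 across.
(3,1) = 21 − 15 = 6 completes the 21 down.
(3,2) = 10 − 7 = 3 completes the 10 across.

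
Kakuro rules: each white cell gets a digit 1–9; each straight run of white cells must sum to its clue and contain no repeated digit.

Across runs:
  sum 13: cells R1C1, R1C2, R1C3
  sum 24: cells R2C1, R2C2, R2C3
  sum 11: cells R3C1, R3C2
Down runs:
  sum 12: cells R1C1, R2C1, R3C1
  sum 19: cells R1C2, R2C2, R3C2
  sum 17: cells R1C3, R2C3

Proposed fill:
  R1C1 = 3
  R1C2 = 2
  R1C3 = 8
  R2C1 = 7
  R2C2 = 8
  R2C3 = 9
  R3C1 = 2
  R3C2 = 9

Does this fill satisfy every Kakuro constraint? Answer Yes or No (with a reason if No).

Yes

Across: 3+2+8=13; 7+8+9=24; 2+9=11. Down: 3+7+2=12; 2+8+9=19; 8+9=17. No digit repeats within any run.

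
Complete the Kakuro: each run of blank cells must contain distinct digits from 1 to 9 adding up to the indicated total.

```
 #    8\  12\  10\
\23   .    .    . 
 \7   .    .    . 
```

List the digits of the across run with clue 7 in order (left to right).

23 in 3 cells must be {6,8,9}; 7 in 3 cells must be {1,2,4}.
The 23 across and the 8 down share only 6, so R1C1 = 6.
R2C1 = 8 − 6 = 2 completes the 8 down.
Given what's placed, R2C2 must be 4 to fit the 7 across and 12 down.
R2C3 = 7 − 6 = 1 completes the 7 across.
R1C2 = 12 − 4 = 8 completes the 12 down.
R1C3 = 23 − 14 = 9 completes the 23 across.

2 4 1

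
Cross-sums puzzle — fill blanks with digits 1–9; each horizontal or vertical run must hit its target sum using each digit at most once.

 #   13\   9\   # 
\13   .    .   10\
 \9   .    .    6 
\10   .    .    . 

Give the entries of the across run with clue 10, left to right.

5 1 4

R3C3 = 10 − 6 = 4 completes the 10 down.
Nothing is forced directly, so branch on R3C1, whose candidates are 1 or 5. If R3C1 = 1: then R2C1 would have to be in {1,2} for the 9 across but in {3,4,5,7,8,9} for the 13 down — contradiction. So R3C1 = 5.
R3C2 = 10 − 9 = 1 completes the 10 across.
Given what's placed, R2C2 must be 2 to fit the 9 across and 9 down.
R1C2 = 9 − 3 = 6 completes the 9 down.
R2C1 = 9 − 8 = 1 completes the 9 across.
R1C1 = 13 − 6 = 7 completes the 13 across.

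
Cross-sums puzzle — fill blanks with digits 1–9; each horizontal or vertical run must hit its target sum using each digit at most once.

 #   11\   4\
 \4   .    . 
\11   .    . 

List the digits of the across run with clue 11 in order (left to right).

8 3

4 in 2 cells must be {1,3}.
The 4 across and the 11 down share only 3, so R1C1 = 3.
R1C2 = 4 − 3 = 1 completes the 4 across.
R2C1 = 11 − 3 = 8 completes the 11 down.
R2C2 = 11 − 8 = 3 completes the 11 across.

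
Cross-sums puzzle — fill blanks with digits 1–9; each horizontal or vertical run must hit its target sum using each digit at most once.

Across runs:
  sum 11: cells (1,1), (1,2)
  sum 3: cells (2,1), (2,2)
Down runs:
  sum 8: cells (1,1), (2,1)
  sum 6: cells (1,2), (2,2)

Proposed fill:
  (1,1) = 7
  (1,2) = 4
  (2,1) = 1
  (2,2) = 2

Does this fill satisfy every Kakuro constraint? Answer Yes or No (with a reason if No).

Yes

Across: 7+4=11; 1+2=3. Down: 7+1=8; 4+2=6. No digit repeats within any run.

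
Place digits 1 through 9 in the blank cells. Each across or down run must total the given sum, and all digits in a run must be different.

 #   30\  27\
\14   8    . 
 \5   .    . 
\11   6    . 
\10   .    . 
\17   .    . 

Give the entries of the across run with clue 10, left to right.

3 7

17 in 2 cells must be {8,9}.
R1C2 = 14 − 8 = 6 completes the 14 across.
R3C2 = 11 − 6 = 5 completes the 11 across.
R5C1 = 9: the only remaining digit allowed by both the 17 across and the 30 down.
R5C2 = 17 − 9 = 8 completes the 17 across.
Given what's placed, R2C2 must be 1 to fit the 5 across and 27 down.
R4C2 = 27 − 20 = 7 completes the 27 down.
R2C1 = 5 − 1 = 4 completes the 5 across.
R4C1 = 10 − 7 = 3 completes the 10 across.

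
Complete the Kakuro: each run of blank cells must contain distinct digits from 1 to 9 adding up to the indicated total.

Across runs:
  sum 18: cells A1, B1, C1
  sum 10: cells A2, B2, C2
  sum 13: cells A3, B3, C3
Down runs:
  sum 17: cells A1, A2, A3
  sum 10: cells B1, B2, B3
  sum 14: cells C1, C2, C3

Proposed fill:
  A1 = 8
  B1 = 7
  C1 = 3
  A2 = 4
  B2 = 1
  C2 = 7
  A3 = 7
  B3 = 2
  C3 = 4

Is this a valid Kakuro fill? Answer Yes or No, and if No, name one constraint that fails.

No — the down run A1–A3 sums to 19, not 17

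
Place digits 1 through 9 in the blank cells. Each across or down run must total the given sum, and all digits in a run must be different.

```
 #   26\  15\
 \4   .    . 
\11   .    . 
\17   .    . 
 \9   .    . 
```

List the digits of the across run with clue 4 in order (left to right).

4 in 2 cells must be {1,3}; 17 in 2 cells must be {8,9}.
Only 3 fits R1C1 under both its across sum 4 and down sum 26.
R1C2 = 4 − 3 = 1 completes the 4 across.

3 1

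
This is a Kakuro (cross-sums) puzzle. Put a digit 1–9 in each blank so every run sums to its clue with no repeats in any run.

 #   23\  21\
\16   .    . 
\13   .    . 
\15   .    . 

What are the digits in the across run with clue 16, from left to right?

16 in 2 cells must be {7,9}; 23 in 3 cells must be {6,8,9}.
The 16 across and the 23 down share only 9, so R1C1 = 9.
R1C2 = 16 − 9 = 7 completes the 16 across.
Nothing is forced directly, so branch on R2C1, whose candidates are 6 or 8. If R2C1 = 6: then R2C2 would have to be in {7} for the 13 across but in {5,6,8,9} for the 21 down — contradiction. So R2C1 = 8.
R2C2 = 13 − 8 = 5 completes the 13 across.
R3C1 = 23 − 17 = 6 completes the 23 down.
R3C2 = 15 − 6 = 9 completes the 15 across.

9 7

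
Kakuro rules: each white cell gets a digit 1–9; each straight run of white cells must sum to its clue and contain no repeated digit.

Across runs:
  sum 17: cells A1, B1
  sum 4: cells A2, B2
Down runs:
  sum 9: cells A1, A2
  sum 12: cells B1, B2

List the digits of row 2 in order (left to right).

17 in 2 cells must be {8,9}; 4 in 2 cells must be {1,3}.
The 17 across and the 9 down share only 8, so A1 = 8.
B1 = 17 − 8 = 9 completes the 17 across.
A2 = 9 − 8 = 1 completes the 9 down.
B2 = 4 − 1 = 3 completes the 4 across.

1 3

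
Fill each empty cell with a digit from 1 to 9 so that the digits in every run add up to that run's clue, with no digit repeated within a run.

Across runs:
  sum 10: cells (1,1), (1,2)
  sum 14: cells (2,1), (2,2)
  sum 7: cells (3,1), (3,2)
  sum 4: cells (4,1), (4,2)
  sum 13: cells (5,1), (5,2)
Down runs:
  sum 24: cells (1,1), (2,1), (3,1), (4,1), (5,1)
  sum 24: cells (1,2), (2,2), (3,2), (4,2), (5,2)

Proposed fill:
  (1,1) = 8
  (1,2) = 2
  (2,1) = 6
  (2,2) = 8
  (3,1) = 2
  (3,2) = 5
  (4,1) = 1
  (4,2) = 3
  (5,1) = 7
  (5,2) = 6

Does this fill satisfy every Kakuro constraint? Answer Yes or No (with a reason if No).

Yes

Across: 8+2=10; 6+8=14; 2+5=7; 1+3=4; 7+6=13. Down: 8+6+2+1+7=24; 2+8+5+3+6=24. No digit repeats within any run.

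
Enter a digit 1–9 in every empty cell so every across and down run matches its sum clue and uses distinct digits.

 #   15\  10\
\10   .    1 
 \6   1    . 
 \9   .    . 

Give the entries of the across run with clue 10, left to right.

R1C1 = 10 − 1 = 9 completes the 10 across.
R2C2 = 6 − 1 = 5 completes the 6 across.
R3C1 = 15 − 10 = 5 completes the 15 down.
R3C2 = 9 − 5 = 4 completes the 9 across.

9 1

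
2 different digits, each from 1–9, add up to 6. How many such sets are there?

2

2 distinct digits from 1–9 sum between 3 and 17.
Enumerating: {1,5}, {2,4}.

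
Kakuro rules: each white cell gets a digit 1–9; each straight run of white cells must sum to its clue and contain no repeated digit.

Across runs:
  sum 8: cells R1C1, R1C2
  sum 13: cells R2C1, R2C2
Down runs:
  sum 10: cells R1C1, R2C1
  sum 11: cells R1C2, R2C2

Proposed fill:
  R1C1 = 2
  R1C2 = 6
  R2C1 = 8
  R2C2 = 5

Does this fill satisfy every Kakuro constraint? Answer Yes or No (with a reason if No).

Yes

Across: 2+6=8; 8+5=13. Down: 2+8=10; 6+5=11. No digit repeats within any run.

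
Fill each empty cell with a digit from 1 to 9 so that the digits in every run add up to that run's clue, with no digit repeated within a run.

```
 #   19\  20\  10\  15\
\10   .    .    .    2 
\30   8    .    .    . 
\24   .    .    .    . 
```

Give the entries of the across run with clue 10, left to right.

4 3 1 2

10 in 4 cells must be {1,2,3,4}; 30 in 4 cells must be {6,7,8,9}.
Given what's placed, R1C1 must be 4 to fit the 10 across and 19 down.
Given what's placed, R1C2 must be 3 to fit the 10 across and 20 down.
R1C3 = 10 − 9 = 1 completes the 10 across.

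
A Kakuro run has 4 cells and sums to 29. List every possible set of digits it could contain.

4 distinct digits from 1–9 sum between 10 and 30.
Only one set works: {5,7,8,9}.

{5,7,8,9}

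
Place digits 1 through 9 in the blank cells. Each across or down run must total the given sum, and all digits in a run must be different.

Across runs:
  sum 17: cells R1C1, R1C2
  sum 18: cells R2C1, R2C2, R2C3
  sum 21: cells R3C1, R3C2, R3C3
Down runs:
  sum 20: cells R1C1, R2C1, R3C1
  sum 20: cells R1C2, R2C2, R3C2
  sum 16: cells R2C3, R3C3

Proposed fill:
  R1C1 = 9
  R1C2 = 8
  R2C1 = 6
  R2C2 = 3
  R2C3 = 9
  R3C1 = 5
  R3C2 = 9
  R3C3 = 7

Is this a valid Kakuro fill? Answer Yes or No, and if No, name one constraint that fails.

Yes

Across: 9+8=17; 6+3+9=18; 5+9+7=21. Down: 9+6+5=20; 8+3+9=20; 9+7=16. No digit repeats within any run.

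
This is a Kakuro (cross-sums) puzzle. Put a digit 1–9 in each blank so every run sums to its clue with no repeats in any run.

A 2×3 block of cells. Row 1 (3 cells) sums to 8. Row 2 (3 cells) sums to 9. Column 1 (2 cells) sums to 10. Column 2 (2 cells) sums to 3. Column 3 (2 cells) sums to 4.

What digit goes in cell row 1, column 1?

4

3 in 2 cells must be {1,2}; 4 in 2 cells must be {1,3}.
Nothing is forced directly, so branch on (1,2), whose candidates are 1 or 2. If (1,2) = 2: that forces (1,1) = 1, after which (1,3) would have to be in {5} for the 8 across but in {1,3} for the 4 down — contradiction. So (1,2) = 1.
Given what's placed, (1,3) must be 3 to fit the 8 across and 4 down.
(2,2) = 3 − 1 = 2 completes the 3 down.
(2,3) = 4 − 3 = 1 completes the 4 down.
(1,1) = 8 − 4 = 4 completes the 8 across.
(2,1) = 9 − 3 = 6 completes the 9 across.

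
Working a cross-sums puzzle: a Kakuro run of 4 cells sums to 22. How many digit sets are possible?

11

4 distinct digits from 1–9 sum between 10 and 30.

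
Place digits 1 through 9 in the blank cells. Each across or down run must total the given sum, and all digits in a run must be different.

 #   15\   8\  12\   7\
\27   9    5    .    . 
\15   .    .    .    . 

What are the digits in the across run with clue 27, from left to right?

R1C3 = 7: the only remaining digit allowed by both the 27 across and the 12 down.
R1C4 = 27 − 21 = 6 completes the 27 across.
R2C1 = 15 − 9 = 6 completes the 15 down.
R2C2 = 8 − 5 = 3 completes the 8 down.
R2C3 = 12 − 7 = 5 completes the 12 down.
R2C4 = 15 − 14 = 1 completes the 15 across.

9 5 7 6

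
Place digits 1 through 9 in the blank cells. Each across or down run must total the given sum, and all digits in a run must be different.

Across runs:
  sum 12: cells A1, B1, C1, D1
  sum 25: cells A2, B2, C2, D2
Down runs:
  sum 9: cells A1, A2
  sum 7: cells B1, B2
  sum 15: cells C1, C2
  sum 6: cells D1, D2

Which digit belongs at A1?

Only 6 fits C1 under both its across sum 12 and down sum 15.
C2 = 15 − 6 = 9 completes the 15 down.
Nothing is forced directly, so branch on D1, whose candidates are 1 or 2. If D1 = 2: that forces D2 = 4, B2 = 5, after which B1 would have to be in {1,3} for the 12 across but in {2} for the 7 down — contradiction. So D1 = 1.
D2 = 6 − 1 = 5 completes the 6 down.
No cell is forced outright now. B2 can only be 3 or 4 (the digits allowed by both its 25 across and its 7 down). If B2 = 3: then B1 would have to be in {2,3} for the 12 across but in {4} for the 7 down — contradiction. So B2 = 4.
B1 = 7 − 4 = 3 completes the 7 down.
A2 = 25 − 18 = 7 completes the 25 across.
A1 = 12 − 10 = 2 completes the 12 across.

2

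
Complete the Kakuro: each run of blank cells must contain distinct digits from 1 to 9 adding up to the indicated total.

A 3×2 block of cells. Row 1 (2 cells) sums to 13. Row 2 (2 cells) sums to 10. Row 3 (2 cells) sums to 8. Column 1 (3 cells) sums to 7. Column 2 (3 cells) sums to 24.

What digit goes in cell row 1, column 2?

7 in 3 cells must be {1,2,4}; 24 in 3 cells must be {7,8,9}.
The 13 across and the 7 down share only 4, so (1,1) = 4.
(1,2) = 13 − 4 = 9 completes the 13 across.
Given what's placed, (3,2) must be 7 to fit the 8 across and 24 down.
(2,2) = 24 − 16 = 8 completes the 24 down.
(3,1) = 8 − 7 = 1 completes the 8 across.
(2,1) = 10 − 8 = 2 completes the 10 across.

9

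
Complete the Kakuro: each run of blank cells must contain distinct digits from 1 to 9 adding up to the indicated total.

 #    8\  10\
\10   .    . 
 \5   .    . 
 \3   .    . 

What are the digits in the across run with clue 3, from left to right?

3 in 2 cells must be {1,2}.
Nothing is forced directly, so branch on R3C1, whose candidates are 1 or 2. If R3C1 = 2: that forces R1C1 = 1, after which R1C2 would have to be in {9} for the 10 across but in {1,2,3,4,5,6,7} for the 10 down — contradiction. So R3C1 = 1.
R3C2 = 3 − 1 = 2 completes the 3 across.
Nothing is forced directly, so branch on R2C2, whose candidates are 1 or 3. If R2C2 = 3: then R1C2 would have to be in {1,2,3,4,6,7,8,9} for the 10 across but in {5} for the 10 down — contradiction. So R2C2 = 1.
R1C2 = 10 − 3 = 7 completes the 10 down.
R2C1 = 5 − 1 = 4 completes the 5 across.
R1C1 = 10 − 7 = 3 completes the 10 across.

1 2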